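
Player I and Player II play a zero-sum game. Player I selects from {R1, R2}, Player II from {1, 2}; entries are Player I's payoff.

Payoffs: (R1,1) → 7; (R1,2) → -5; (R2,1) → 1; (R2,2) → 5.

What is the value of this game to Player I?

Row minima: R1 → -5, R2 → 1; maximin = 1.
Column maxima: 1 → 7, 2 → 5; minimax = 5.
1 ≠ 5, so there is no saddle point; optimal play is mixed.
Let Player I play R1 with probability p. Expected payoff against 1: 7p + 1(1−p) = 6p + 1; against 2: (-5)p + 5(1−p) = −10p + 5.
Setting these equal: 6p + 1 = −10p + 5 ⇒ 16p = 4 ⇒ p = 1/4, and the value is (6)·(1/4) + 1 = 5/2.
For Player II: with q = P(1), equating R1's and R2's payoffs gives 12q − 5 = −4q + 5 ⇒ q = 5/8.

5/2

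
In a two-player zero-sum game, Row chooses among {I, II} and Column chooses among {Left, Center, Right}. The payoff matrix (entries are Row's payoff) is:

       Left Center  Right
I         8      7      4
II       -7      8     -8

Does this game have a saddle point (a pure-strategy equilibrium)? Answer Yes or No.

Yes

Row minima: I → 4, II → -8; maximin = 4.
Column maxima: Left → 8, Center → 8, Right → 4; minimax = 4.
maximin = minimax = 4, so a saddle point exists.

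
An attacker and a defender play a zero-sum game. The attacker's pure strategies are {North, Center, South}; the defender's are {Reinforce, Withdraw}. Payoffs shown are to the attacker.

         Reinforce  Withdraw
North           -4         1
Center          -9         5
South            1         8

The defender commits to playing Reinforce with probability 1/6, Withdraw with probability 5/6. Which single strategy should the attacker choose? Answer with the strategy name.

South

Expected payoff of North: (1/6)·(-4) + (5/6)·1 = 1/6.
Expected payoff of Center: (1/6)·(-9) + (5/6)·5 = 8/3.
Expected payoff of South: (1/6)·1 + (5/6)·8 = 41/6.
The largest is 41/6, so the attacker's best response is South.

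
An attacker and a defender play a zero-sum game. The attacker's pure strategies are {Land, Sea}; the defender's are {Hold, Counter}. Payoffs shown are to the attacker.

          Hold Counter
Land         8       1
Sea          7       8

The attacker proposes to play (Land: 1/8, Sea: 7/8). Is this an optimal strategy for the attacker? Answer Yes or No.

Yes

Against Hold this mix gives (1/8)·8 + (7/8)·7 = 57/8.
Against Counter this mix gives (1/8)·1 + (7/8)·8 = 57/8.
All of the defender's active replies (Hold, Counter) yield 57/8, and no column does worse for the attacker. The mix makes the defender indifferent and guarantees 57/8, so it is optimal.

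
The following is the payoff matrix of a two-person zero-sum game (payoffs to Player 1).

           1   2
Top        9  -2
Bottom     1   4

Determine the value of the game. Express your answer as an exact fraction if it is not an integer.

Row minima: Top → -2, Bottom → 1; maximin = 1.
Column maxima: 1 → 9, 2 → 4; minimax = 4.
1 ≠ 4, so there is no saddle point; optimal play is mixed.
Let Player 1 play Top with probability p. Expected payoff against 1: 9p + 1(1−p) = 8p + 1; against 2: (-2)p + 4(1−p) = −6p + 4.
Setting these equal: 8p + 1 = −6p + 4 ⇒ 14p = 3 ⇒ p = 3/14, and the value is (8)·(3/14) + 1 = 19/7.
For Player 2: with q = P(1), equating Top's and Bottom's payoffs gives 11q − 2 = −3q + 4 ⇒ q = 3/7.

19/7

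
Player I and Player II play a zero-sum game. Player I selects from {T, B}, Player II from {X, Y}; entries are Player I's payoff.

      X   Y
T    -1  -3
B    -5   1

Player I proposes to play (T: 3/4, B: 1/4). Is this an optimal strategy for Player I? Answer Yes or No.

Against X this mix gives (3/4)·(-1) + (1/4)·(-5) = -2.
Against Y this mix gives (3/4)·(-3) + (1/4)·1 = -2.
All of Player II's active replies (X, Y) yield -2, and no column does worse for Player I. The mix makes Player II indifferent and guarantees -2, so it is optimal.

Yes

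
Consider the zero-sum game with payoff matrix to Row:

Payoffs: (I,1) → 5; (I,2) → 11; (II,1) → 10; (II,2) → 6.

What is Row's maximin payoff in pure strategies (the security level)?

6

Row minima: I → 5, II → 6.
The best of these is 6.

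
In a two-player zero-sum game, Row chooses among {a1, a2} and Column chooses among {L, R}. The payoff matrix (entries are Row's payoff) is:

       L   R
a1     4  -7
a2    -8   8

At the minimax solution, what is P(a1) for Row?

16/27

Row minima: a1 → -7, a2 → -8; maximin = -7.
Column maxima: L → 4, R → 8; minimax = 4.
-7 ≠ 4, so there is no saddle point; optimal play is mixed.
Let Row play a1 with probability p. Expected payoff against L: 4p + (-8)(1−p) = 12p − 8; against R: (-7)p + 8(1−p) = −15p + 8.
Setting these equal: 12p − 8 = −15p + 8 ⇒ 27p = 16 ⇒ p = 16/27, and the value is (12)·(16/27) − 8 = -8/9.
For Column: with q = P(L), equating a1's and a2's payoffs gives 11q − 7 = −16q + 8 ⇒ q = 5/9.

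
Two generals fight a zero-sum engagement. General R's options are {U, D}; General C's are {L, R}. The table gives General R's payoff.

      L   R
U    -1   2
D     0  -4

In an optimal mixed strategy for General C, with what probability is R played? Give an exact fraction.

Row minima: U → -1, D → -4; maximin = -1.
Column maxima: L → 0, R → 2; minimax = 0.
-1 ≠ 0, so there is no saddle point; optimal play is mixed.
Let General R play U with probability p. Expected payoff against L: (-1)p + 0(1−p) = −p; against R: 2p + (-4)(1−p) = 6p − 4.
Setting these equal: −p = 6p − 4 ⇒ −7p = -4 ⇒ p = 4/7, and the value is (-1)·(4/7) = -4/7.
For General C: with q = P(L), equating U's and D's payoffs gives −3q + 2 = 4q − 4 ⇒ q = 6/7.

1/7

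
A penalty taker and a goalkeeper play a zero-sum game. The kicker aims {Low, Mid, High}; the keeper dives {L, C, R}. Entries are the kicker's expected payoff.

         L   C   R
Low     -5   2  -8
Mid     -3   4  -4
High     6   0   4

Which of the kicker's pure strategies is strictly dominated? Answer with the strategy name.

Mid gives a strictly higher payoff than Low against every column: -3 > -5, 4 > 2, -4 > -8.
So Low is strictly dominated and the kicker never plays it.

Low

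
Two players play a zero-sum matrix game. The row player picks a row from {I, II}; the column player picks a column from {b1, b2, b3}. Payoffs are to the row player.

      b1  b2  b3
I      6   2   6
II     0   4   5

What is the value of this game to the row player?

3

Row minima: I → 2, II → 0; maximin = 2.
Column maxima: b1 → 6, b2 → 4, b3 → 6; minimax = 4.
2 ≠ 4, so there is no saddle point; optimal play is mixed.
b3 is strictly dominated by b2 (it gives the row player strictly more in every row), so the column player never plays it.
On the remaining 2×2 (I, II vs b1, b2):
Let the row player play I with probability p. Expected payoff against b1: 6p + 0(1−p) = 6p; against b2: 2p + 4(1−p) = −2p + 4.
Setting these equal: 6p = −2p + 4 ⇒ 8p = 4 ⇒ p = 1/2, and the value is (6)·(1/2) = 3.
For the column player: with q = P(b1), equating I's and II's payoffs gives 4q + 2 = −4q + 4 ⇒ q = 1/4.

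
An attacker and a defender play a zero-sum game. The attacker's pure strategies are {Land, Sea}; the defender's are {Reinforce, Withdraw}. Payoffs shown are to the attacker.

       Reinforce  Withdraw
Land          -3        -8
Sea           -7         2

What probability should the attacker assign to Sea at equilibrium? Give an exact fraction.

5/14

Row minima: Land → -8, Sea → -7; maximin = -7.
Column maxima: Reinforce → -3, Withdraw → 2; minimax = -3.
-7 ≠ -3, so there is no saddle point; optimal play is mixed.
Let the attacker play Land with probability p. Expected payoff against Reinforce: (-3)p + (-7)(1−p) = 4p − 7; against Withdraw: (-8)p + 2(1−p) = −10p + 2.
Setting these equal: 4p − 7 = −10p + 2 ⇒ 14p = 9 ⇒ p = 9/14, and the value is (4)·(9/14) − 7 = -31/7.
For the defender: with q = P(Reinforce), equating Land's and Sea's payoffs gives 5q − 8 = −9q + 2 ⇒ q = 5/7.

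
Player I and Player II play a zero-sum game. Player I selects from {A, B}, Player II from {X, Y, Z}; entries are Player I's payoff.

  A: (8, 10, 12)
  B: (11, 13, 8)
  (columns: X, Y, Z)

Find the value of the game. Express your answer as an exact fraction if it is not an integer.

68/7

Row minima: A → 8, B → 8; maximin = 8.
Column maxima: X → 11, Y → 13, Z → 12; minimax = 11.
8 ≠ 11, so there is no saddle point; optimal play is mixed.
Y is strictly dominated by X (it gives Player I strictly more in every row), so Player II never plays it.
On the remaining 2×2 (A, B vs X, Z):
Let Player I play A with probability p. Expected payoff against X: 8p + 11(1−p) = −3p + 11; against Z: 12p + 8(1−p) = 4p + 8.
Setting these equal: −3p + 11 = 4p + 8 ⇒ −7p = -3 ⇒ p = 3/7, and the value is (-3)·(3/7) + 11 = 68/7.
For Player II: with q = P(X), equating A's and B's payoffs gives −4q + 12 = 3q + 8 ⇒ q = 4/7.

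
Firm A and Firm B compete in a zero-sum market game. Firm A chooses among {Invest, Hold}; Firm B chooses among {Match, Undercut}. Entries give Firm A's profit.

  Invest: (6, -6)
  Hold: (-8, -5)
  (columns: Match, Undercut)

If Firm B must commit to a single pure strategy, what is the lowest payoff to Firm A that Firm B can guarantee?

-5

Column maxima: Match → 6, Undercut → -5.
The smallest of these is -5.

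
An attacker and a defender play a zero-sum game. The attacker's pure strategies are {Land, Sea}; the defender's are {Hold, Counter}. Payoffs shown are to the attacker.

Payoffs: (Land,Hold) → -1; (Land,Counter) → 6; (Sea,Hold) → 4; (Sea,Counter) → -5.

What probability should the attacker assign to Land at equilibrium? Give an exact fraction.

9/16

Row minima: Land → -1, Sea → -5; maximin = -1.
Column maxima: Hold → 4, Counter → 6; minimax = 4.
-1 ≠ 4, so there is no saddle point; optimal play is mixed.
Let the attacker play Land with probability p. Expected payoff against Hold: (-1)p + 4(1−p) = −5p + 4; against Counter: 6p + (-5)(1−p) = 11p − 5.
Setting these equal: −5p + 4 = 11p − 5 ⇒ −16p = -9 ⇒ p = 9/16, and the value is (-5)·(9/16) + 4 = 19/16.
For the defender: with q = P(Hold), equating Land's and Sea's payoffs gives −7q + 6 = 9q − 5 ⇒ q = 11/16.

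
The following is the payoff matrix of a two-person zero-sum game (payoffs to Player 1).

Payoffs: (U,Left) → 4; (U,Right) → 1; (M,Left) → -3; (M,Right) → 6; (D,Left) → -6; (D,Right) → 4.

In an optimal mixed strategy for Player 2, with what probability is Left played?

Row minima: U → 1, M → -3, D → -6; maximin = 1.
Column maxima: Left → 4, Right → 6; minimax = 4.
1 ≠ 4, so there is no saddle point; optimal play is mixed.
D is strictly dominated by M, so Player 1 never plays it.
On the remaining 2×2 (U, M vs Left, Right):
Let Player 1 play U with probability p. Expected payoff against Left: 4p + (-3)(1−p) = 7p − 3; against Right: 1p + 6(1−p) = −5p + 6.
Setting these equal: 7p − 3 = −5p + 6 ⇒ 12p = 9 ⇒ p = 3/4, and the value is (7)·(3/4) − 3 = 9/4.
For Player 2: with q = P(Left), equating U's and M's payoffs gives 3q + 1 = −9q + 6 ⇒ q = 5/12.

5/12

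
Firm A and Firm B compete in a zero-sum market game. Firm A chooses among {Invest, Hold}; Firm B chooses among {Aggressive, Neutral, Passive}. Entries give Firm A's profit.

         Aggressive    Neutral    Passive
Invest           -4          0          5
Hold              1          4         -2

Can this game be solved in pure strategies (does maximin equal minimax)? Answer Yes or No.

No

Row minima: Invest → -4, Hold → -2; maximin = -2.
Column maxima: Aggressive → 1, Neutral → 4, Passive → 5; minimax = 1.
-2 ≠ 1, so no pure-strategy equilibrium exists.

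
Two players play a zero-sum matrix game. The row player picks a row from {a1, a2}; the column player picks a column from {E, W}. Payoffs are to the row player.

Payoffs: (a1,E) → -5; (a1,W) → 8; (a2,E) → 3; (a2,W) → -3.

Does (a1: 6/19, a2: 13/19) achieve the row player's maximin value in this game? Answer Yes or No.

Against E this mix gives (6/19)·(-5) + (13/19)·3 = 9/19.
Against W this mix gives (6/19)·8 + (13/19)·(-3) = 9/19.
All of the column player's active replies (E, W) yield 9/19, and no column does worse for the row player. The mix makes the column player indifferent and guarantees 9/19, so it is optimal.

Yes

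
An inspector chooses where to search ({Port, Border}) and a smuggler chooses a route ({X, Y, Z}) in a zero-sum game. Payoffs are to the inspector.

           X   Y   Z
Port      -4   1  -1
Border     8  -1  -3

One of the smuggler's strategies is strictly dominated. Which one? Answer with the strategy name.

Z holds the inspector's payoff strictly below Y in every row: -1 < 1, -3 < -1.
So Y is strictly dominated for the smuggler.

Y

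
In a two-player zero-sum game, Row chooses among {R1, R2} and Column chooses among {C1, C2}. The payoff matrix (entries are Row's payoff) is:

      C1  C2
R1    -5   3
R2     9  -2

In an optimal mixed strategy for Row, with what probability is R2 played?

8/19

Row minima: R1 → -5, R2 → -2; maximin = -2.
Column maxima: C1 → 9, C2 → 3; minimax = 3.
-2 ≠ 3, so there is no saddle point; optimal play is mixed.
Let Row play R1 with probability p. Expected payoff against C1: (-5)p + 9(1−p) = −14p + 9; against C2: 3p + (-2)(1−p) = 5p − 2.
Setting these equal: −14p + 9 = 5p − 2 ⇒ −19p = -11 ⇒ p = 11/19, and the value is (-14)·(11/19) + 9 = 17/19.
For Column: with q = P(C1), equating R1's and R2's payoffs gives −8q + 3 = 11q − 2 ⇒ q = 5/19.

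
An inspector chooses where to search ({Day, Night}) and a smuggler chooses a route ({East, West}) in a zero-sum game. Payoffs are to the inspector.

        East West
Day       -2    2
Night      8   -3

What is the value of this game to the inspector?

2/3

Row minima: Day → -2, Night → -3; maximin = -2.
Column maxima: East → 8, West → 2; minimax = 2.
-2 ≠ 2, so there is no saddle point; optimal play is mixed.
Let the inspector play Day with probability p. Expected payoff against East: (-2)p + 8(1−p) = −10p + 8; against West: 2p + (-3)(1−p) = 5p − 3.
Setting these equal: −10p + 8 = 5p − 3 ⇒ −15p = -11 ⇒ p = 11/15, and the value is (-10)·(11/15) + 8 = 2/3.
For the smuggler: with q = P(East), equating Day's and Night's payoffs gives −4q + 2 = 11q − 3 ⇒ q = 1/3.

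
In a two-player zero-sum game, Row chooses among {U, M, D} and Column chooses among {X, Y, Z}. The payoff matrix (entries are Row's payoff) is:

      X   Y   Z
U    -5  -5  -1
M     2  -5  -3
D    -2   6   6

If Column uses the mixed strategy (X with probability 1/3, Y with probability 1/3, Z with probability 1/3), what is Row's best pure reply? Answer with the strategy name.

D

Expected payoff of U: (1/3)·(-5) + (1/3)·(-5) + (1/3)·(-1) = -11/3.
Expected payoff of M: (1/3)·2 + (1/3)·(-5) + (1/3)·(-3) = -2.
Expected payoff of D: (1/3)·(-2) + (1/3)·6 + (1/3)·6 = 10/3.
The largest is 10/3, so Row's best response is D.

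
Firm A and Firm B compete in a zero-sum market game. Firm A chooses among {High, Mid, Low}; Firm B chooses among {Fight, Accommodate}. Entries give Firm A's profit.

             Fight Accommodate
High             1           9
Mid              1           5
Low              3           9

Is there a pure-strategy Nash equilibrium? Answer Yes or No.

Row minima: High → 1, Mid → 1, Low → 3; maximin = 3.
Column maxima: Fight → 3, Accommodate → 9; minimax = 3.
maximin = minimax = 3, so a saddle point exists.

Yes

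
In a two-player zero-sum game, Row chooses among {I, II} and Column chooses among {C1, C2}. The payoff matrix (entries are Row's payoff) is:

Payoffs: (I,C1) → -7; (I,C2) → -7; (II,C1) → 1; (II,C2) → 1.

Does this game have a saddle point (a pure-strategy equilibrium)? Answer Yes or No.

Row minima: I → -7, II → 1; maximin = 1.
Column maxima: C1 → 1, C2 → 1; minimax = 1.
maximin = minimax = 1, so a saddle point exists.

Yes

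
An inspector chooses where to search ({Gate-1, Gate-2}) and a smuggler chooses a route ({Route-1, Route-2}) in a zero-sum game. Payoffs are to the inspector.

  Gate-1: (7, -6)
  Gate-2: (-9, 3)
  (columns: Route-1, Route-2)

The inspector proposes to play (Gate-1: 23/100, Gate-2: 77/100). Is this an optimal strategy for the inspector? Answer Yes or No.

Against Route-1 this mix gives (23/100)·7 + (77/100)·(-9) = -133/25.
Against Route-2 this mix gives (23/100)·(-6) + (77/100)·3 = 93/100.
The smuggler will play Route-1, holding the inspector to -133/25. Shifting weight toward the row that does better against Route-1 would raise this floor (the equalizing mix achieves -33/25 against both Route-1 and Route-2), so the proposed strategy is not optimal.

No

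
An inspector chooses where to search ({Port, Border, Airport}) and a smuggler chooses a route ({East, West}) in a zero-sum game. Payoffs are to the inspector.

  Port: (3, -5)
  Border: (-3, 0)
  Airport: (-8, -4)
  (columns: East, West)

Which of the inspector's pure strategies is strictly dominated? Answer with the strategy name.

Airport

Border gives a strictly higher payoff than Airport against every column: -3 > -8, 0 > -4.
So Airport is strictly dominated and the inspector never plays it.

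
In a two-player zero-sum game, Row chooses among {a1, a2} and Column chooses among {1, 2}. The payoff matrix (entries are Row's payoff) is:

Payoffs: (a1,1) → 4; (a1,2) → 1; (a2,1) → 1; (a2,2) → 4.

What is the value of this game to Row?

5/2

Row minima: a1 → 1, a2 → 1; maximin = 1.
Column maxima: 1 → 4, 2 → 4; minimax = 4.
1 ≠ 4, so there is no saddle point; optimal play is mixed.
Let Row play a1 with probability p. Expected payoff against 1: 4p + 1(1−p) = 3p + 1; against 2: 1p + 4(1−p) = −3p + 4.
Setting these equal: 3p + 1 = −3p + 4 ⇒ 6p = 3 ⇒ p = 1/2, and the value is (3)·(1/2) + 1 = 5/2.
For Column: with q = P(1), equating a1's and a2's payoffs gives 3q + 1 = −3q + 4 ⇒ q = 1/2.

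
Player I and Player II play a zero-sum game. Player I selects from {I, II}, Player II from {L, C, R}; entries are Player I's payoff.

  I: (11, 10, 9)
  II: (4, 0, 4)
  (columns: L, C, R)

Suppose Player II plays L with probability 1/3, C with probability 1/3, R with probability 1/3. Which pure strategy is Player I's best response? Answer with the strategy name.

I

Expected payoff of I: (1/3)·11 + (1/3)·10 + (1/3)·9 = 10.
Expected payoff of II: (1/3)·4 + (1/3)·0 + (1/3)·4 = 8/3.
The largest is 10, so Player I's best response is I.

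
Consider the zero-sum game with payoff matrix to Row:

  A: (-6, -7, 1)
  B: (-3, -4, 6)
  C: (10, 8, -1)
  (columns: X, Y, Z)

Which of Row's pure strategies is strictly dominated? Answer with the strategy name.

B gives a strictly higher payoff than A against every column: -3 > -6, -4 > -7, 6 > 1.
So A is strictly dominated and Row never plays it.

A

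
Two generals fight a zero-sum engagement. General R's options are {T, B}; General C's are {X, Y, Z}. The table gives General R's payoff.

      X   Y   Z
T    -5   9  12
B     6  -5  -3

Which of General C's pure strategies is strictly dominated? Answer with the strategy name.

Y holds General R's payoff strictly below Z in every row: 9 < 12, -5 < -3.
So Z is strictly dominated for General C.

Z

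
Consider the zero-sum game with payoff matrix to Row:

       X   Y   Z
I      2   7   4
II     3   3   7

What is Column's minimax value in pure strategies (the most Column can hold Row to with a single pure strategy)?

Column maxima: X → 3, Y → 7, Z → 7.
The smallest of these is 3.

3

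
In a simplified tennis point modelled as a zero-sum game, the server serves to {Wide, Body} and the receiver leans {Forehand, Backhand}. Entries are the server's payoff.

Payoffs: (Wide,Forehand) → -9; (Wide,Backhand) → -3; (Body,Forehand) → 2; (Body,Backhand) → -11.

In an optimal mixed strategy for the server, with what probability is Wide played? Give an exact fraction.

Row minima: Wide → -9, Body → -11; maximin = -9.
Column maxima: Forehand → 2, Backhand → -3; minimax = -3.
-9 ≠ -3, so there is no saddle point; optimal play is mixed.
Let the server play Wide with probability p. Expected payoff against Forehand: (-9)p + 2(1−p) = −11p + 2; against Backhand: (-3)p + (-11)(1−p) = 8p − 11.
Setting these equal: −11p + 2 = 8p − 11 ⇒ −19p = -13 ⇒ p = 13/19, and the value is (-11)·(13/19) + 2 = -105/19.
For the receiver: with q = P(Forehand), equating Wide's and Body's payoffs gives −6q − 3 = 13q − 11 ⇒ q = 8/19.

13/19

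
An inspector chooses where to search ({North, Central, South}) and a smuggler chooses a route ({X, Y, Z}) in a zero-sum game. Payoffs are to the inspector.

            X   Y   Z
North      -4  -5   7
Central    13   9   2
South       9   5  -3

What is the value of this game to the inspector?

Row minima: North → -5, Central → 2, South → -3; maximin = 2.
Column maxima: X → 13, Y → 9, Z → 7; minimax = 7.
2 ≠ 7, so there is no saddle point; optimal play is mixed.
South is strictly dominated by Central, so the inspector never plays it.
X is strictly dominated by Y (it gives the inspector strictly more in every row), so the smuggler never plays it.
On the remaining 2×2 (North, Central vs Y, Z):
Let the inspector play North with probability p. Expected payoff against Y: (-5)p + 9(1−p) = −14p + 9; against Z: 7p + 2(1−p) = 5p + 2.
Setting these equal: −14p + 9 = 5p + 2 ⇒ −19p = -7 ⇒ p = 7/19, and the value is (-14)·(7/19) + 9 = 73/19.
For the smuggler: with q = P(Y), equating North's and Central's payoffs gives −12q + 7 = 7q + 2 ⇒ q = 5/19.

73/19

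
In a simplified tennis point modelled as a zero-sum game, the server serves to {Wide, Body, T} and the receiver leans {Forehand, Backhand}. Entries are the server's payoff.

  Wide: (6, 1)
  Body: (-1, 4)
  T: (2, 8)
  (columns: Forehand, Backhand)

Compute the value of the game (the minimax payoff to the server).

46/11

Row minima: Wide → 1, Body → -1, T → 2; maximin = 2.
Column maxima: Forehand → 6, Backhand → 8; minimax = 6.
2 ≠ 6, so there is no saddle point; optimal play is mixed.
Body is strictly dominated by T, so the server never plays it.
On the remaining 2×2 (Wide, T vs Forehand, Backhand):
Let the server play Wide with probability p. Expected payoff against Forehand: 6p + 2(1−p) = 4p + 2; against Backhand: 1p + 8(1−p) = −7p + 8.
Setting these equal: 4p + 2 = −7p + 8 ⇒ 11p = 6 ⇒ p = 6/11, and the value is (4)·(6/11) + 2 = 46/11.
For the receiver: with q = P(Forehand), equating Wide's and T's payoffs gives 5q + 1 = −6q + 8 ⇒ q = 7/11.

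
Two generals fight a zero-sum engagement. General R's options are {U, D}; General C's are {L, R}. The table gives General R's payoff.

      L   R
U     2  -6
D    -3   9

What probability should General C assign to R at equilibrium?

1/4

Row minima: U → -6, D → -3; maximin = -3.
Column maxima: L → 2, R → 9; minimax = 2.
-3 ≠ 2, so there is no saddle point; optimal play is mixed.
Let General R play U with probability p. Expected payoff against L: 2p + (-3)(1−p) = 5p − 3; against R: (-6)p + 9(1−p) = −15p + 9.
Setting these equal: 5p − 3 = −15p + 9 ⇒ 20p = 12 ⇒ p = 3/5, and the value is (5)·(3/5) − 3 = 0.
For General C: with q = P(L), equating U's and D's payoffs gives 8q − 6 = −12q + 9 ⇒ q = 3/4.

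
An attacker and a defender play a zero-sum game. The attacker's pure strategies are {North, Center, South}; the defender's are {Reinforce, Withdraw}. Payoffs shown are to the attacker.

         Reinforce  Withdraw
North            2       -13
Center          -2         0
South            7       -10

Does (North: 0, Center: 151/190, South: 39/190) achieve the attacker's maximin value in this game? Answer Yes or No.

No

Against Reinforce this mix gives (151/190)·(-2) + (39/190)·7 = -29/190.
Against Withdraw this mix gives (151/190)·0 + (39/190)·(-10) = -39/19.
The defender will play Withdraw, holding the attacker to -39/19. Shifting weight toward the row that does better against Withdraw would raise this floor (the equalizing mix achieves -20/19 against both Withdraw and Reinforce), so the proposed strategy is not optimal.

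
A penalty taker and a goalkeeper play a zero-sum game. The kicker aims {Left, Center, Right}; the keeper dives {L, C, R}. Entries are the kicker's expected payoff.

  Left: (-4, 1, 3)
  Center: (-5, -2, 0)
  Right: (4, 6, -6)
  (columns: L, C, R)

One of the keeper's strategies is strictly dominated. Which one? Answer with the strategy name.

C

L holds the kicker's payoff strictly below C in every row: -4 < 1, -5 < -2, 4 < 6.
So C is strictly dominated for the keeper.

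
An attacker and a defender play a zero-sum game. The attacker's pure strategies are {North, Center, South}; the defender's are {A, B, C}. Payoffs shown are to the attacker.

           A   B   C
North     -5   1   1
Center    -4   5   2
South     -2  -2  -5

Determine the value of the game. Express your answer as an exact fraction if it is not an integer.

-8/3

Row minima: North → -5, Center → -4, South → -5; maximin = -4.
Column maxima: A → -2, B → 5, C → 2; minimax = -2.
-4 ≠ -2, so there is no saddle point; optimal play is mixed.
North is strictly dominated by Center, so the attacker never plays it.
With North eliminated, B is strictly dominated by C (it gives the attacker strictly more in every remaining row), so the defender never plays it.
On the remaining 2×2 (Center, South vs A, C):
Let the attacker play Center with probability p. Expected payoff against A: (-4)p + (-2)(1−p) = −2p − 2; against C: 2p + (-5)(1−p) = 7p − 5.
Setting these equal: −2p − 2 = 7p − 5 ⇒ −9p = -3 ⇒ p = 1/3, and the value is (-2)·(1/3) − 2 = -8/3.
For the defender: with q = P(A), equating Center's and South's payoffs gives −6q + 2 = 3q − 5 ⇒ q = 7/9.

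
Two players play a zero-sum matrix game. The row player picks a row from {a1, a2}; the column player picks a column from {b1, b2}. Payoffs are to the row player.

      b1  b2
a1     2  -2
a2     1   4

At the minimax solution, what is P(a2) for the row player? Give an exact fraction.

Row minima: a1 → -2, a2 → 1; maximin = 1.
Column maxima: b1 → 2, b2 → 4; minimax = 2.
1 ≠ 2, so there is no saddle point; optimal play is mixed.
Let the row player play a1 with probability p. Expected payoff against b1: 2p + 1(1−p) = p + 1; against b2: (-2)p + 4(1−p) = −6p + 4.
Setting these equal: p + 1 = −6p + 4 ⇒ 7p = 3 ⇒ p = 3/7, and the value is (1)·(3/7) + 1 = 10/7.
For the column player: with q = P(b1), equating a1's and a2's payoffs gives 4q − 2 = −3q + 4 ⇒ q = 6/7.

4/7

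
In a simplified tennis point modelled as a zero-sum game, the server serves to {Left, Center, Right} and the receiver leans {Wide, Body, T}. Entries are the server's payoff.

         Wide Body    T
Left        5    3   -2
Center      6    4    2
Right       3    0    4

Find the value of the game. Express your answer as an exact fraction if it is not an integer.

8/3

Row minima: Left → -2, Center → 2, Right → 0; maximin = 2.
Column maxima: Wide → 6, Body → 4, T → 4; minimax = 4.
2 ≠ 4, so there is no saddle point; optimal play is mixed.
Left is strictly dominated by Center, so the server never plays it.
Wide is strictly dominated by Body (it gives the server strictly more in every row), so the receiver never plays it.
On the remaining 2×2 (Center, Right vs Body, T):
Let the server play Center with probability p. Expected payoff against Body: 4p + 0(1−p) = 4p; against T: 2p + 4(1−p) = −2p + 4.
Setting these equal: 4p = −2p + 4 ⇒ 6p = 4 ⇒ p = 2/3, and the value is (4)·(2/3) = 8/3.
For the receiver: with q = P(Body), equating Center's and Right's payoffs gives 2q + 2 = −4q + 4 ⇒ q = 1/3.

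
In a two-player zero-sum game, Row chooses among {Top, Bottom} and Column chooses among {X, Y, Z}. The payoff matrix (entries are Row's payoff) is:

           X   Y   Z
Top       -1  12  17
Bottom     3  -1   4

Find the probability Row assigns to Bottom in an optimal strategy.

Row minima: Top → -1, Bottom → -1; maximin = -1.
Column maxima: X → 3, Y → 12, Z → 17; minimax = 3.
-1 ≠ 3, so there is no saddle point; optimal play is mixed.
Z is strictly dominated by X (it gives Row strictly more in every row), so Column never plays it.
On the remaining 2×2 (Top, Bottom vs X, Y):
Let Row play Top with probability p. Expected payoff against X: (-1)p + 3(1−p) = −4p + 3; against Y: 12p + (-1)(1−p) = 13p − 1.
Setting these equal: −4p + 3 = 13p − 1 ⇒ −17p = -4 ⇒ p = 4/17, and the value is (-4)·(4/17) + 3 = 35/17.
For Column: with q = P(X), equating Top's and Bottom's payoffs gives −13q + 12 = 4q − 1 ⇒ q = 13/17.

13/17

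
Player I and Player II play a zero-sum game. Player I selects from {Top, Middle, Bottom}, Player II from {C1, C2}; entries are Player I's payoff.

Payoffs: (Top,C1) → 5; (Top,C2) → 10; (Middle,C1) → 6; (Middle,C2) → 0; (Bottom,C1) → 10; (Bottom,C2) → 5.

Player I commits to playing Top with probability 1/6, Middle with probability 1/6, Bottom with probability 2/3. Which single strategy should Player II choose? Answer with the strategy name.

C2

If Player II plays C1, Player I's expected payoff is (1/6)·5 + (1/6)·6 + (2/3)·10 = 17/2.
If Player II plays C2, Player I's expected payoff is (1/6)·10 + (1/6)·0 + (2/3)·5 = 5.
Player II minimizes Player I's payoff; the smallest is 5, so the best response is C2.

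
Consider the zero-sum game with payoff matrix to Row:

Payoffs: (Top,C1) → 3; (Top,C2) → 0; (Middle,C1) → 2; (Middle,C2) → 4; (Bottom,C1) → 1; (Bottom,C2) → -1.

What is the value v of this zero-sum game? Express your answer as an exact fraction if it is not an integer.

12/5

Row minima: Top → 0, Middle → 2, Bottom → -1; maximin = 2.
Column maxima: C1 → 3, C2 → 4; minimax = 3.
2 ≠ 3, so there is no saddle point; optimal play is mixed.
Bottom is strictly dominated by Top, so Row never plays it.
On the remaining 2×2 (Top, Middle vs C1, C2):
Let Row play Top with probability p. Expected payoff against C1: 3p + 2(1−p) = p + 2; against C2: 0p + 4(1−p) = −4p + 4.
Setting these equal: p + 2 = −4p + 4 ⇒ 5p = 2 ⇒ p = 2/5, and the value is (1)·(2/5) + 2 = 12/5.
For Column: with q = P(C1), equating Top's and Middle's payoffs gives 3q = −2q + 4 ⇒ q = 4/5.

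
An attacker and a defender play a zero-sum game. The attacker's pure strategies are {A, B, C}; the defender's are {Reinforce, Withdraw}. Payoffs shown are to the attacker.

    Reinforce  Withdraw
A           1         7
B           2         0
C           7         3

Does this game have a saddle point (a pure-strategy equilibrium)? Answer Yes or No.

Row minima: A → 1, B → 0, C → 3; maximin = 3.
Column maxima: Reinforce → 7, Withdraw → 7; minimax = 7.
3 ≠ 7, so no pure-strategy equilibrium exists.

No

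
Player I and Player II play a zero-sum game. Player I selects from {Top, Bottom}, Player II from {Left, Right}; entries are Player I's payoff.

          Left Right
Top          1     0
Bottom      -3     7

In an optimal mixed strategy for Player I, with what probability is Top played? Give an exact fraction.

Row minima: Top → 0, Bottom → -3; maximin = 0.
Column maxima: Left → 1, Right → 7; minimax = 1.
0 ≠ 1, so there is no saddle point; optimal play is mixed.
Let Player I play Top with probability p. Expected payoff against Left: 1p + (-3)(1−p) = 4p − 3; against Right: 0p + 7(1−p) = −7p + 7.
Setting these equal: 4p − 3 = −7p + 7 ⇒ 11p = 10 ⇒ p = 10/11, and the value is (4)·(10/11) − 3 = 7/11.
For Player II: with q = P(Left), equating Top's and Bottom's payoffs gives q = −10q + 7 ⇒ q = 7/11.

10/11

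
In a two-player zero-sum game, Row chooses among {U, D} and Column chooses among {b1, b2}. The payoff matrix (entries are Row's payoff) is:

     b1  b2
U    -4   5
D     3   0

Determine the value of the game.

Row minima: U → -4, D → 0; maximin = 0.
Column maxima: b1 → 3, b2 → 5; minimax = 3.
0 ≠ 3, so there is no saddle point; optimal play is mixed.
Let Row play U with probability p. Expected payoff against b1: (-4)p + 3(1−p) = −7p + 3; against b2: 5p + 0(1−p) = 5p.
Setting these equal: −7p + 3 = 5p ⇒ −12p = -3 ⇒ p = 1/4, and the value is (-7)·(1/4) + 3 = 5/4.
For Column: with q = P(b1), equating U's and D's payoffs gives −9q + 5 = 3q ⇒ q = 5/12.

5/4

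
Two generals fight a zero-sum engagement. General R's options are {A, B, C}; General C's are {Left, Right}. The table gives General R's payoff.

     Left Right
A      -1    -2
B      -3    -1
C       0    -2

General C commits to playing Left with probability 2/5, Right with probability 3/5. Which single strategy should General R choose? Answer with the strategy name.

C

Expected payoff of A: (2/5)·(-1) + (3/5)·(-2) = -8/5.
Expected payoff of B: (2/5)·(-3) + (3/5)·(-1) = -9/5.
Expected payoff of C: (2/5)·0 + (3/5)·(-2) = -6/5.
The largest is -6/5, so General R's best response is C.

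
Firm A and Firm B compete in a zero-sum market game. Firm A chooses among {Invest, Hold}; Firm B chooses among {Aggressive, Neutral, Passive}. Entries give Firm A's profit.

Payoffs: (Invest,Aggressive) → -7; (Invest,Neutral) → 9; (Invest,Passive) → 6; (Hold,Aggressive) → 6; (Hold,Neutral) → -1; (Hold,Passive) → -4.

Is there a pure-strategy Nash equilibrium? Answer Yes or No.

No

Row minima: Invest → -7, Hold → -4; maximin = -4.
Column maxima: Aggressive → 6, Neutral → 9, Passive → 6; minimax = 6.
-4 ≠ 6, so no pure-strategy equilibrium exists.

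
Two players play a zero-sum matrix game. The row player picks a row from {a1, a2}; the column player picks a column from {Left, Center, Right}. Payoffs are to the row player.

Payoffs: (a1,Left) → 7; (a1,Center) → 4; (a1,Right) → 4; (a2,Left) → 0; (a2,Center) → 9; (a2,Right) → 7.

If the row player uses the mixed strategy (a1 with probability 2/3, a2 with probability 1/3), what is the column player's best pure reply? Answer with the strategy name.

Left

If the column player plays Left, the row player's expected payoff is (2/3)·7 + (1/3)·0 = 14/3.
If the column player plays Center, the row player's expected payoff is (2/3)·4 + (1/3)·9 = 17/3.
If the column player plays Right, the row player's expected payoff is (2/3)·4 + (1/3)·7 = 5.
The column player minimizes the row player's payoff; the smallest is 14/3, so the best response is Left.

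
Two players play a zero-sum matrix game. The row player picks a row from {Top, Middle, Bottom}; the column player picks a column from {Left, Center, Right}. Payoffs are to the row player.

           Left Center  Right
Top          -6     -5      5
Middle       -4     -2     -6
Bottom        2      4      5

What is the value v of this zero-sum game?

Row minima: Top → -6, Middle → -6, Bottom → 2; maximin = 2.
Column maxima: Left → 2, Center → 4, Right → 5; minimax = 2.
Since maximin = minimax = 2, there is a saddle point and the value is 2.

2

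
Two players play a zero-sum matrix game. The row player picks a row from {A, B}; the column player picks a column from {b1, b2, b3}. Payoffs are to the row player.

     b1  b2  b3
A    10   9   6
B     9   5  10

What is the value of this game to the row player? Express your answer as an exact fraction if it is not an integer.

15/2

Row minima: A → 6, B → 5; maximin = 6.
Column maxima: b1 → 10, b2 → 9, b3 → 10; minimax = 9.
6 ≠ 9, so there is no saddle point; optimal play is mixed.
b1 is strictly dominated by b2 (it gives the row player strictly more in every row), so the column player never plays it.
On the remaining 2×2 (A, B vs b2, b3):
Let the row player play A with probability p. Expected payoff against b2: 9p + 5(1−p) = 4p + 5; against b3: 6p + 10(1−p) = −4p + 10.
Setting these equal: 4p + 5 = −4p + 10 ⇒ 8p = 5 ⇒ p = 5/8, and the value is (4)·(5/8) + 5 = 15/2.
For the column player: with q = P(b2), equating A's and B's payoffs gives 3q + 6 = −5q + 10 ⇒ q = 1/2.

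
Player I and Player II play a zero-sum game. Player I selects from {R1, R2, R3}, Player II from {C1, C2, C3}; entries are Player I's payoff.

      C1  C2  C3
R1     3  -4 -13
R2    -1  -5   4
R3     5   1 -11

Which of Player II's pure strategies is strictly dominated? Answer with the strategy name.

C1

C2 holds Player I's payoff strictly below C1 in every row: -4 < 3, -5 < -1, 1 < 5.
So C1 is strictly dominated for Player II.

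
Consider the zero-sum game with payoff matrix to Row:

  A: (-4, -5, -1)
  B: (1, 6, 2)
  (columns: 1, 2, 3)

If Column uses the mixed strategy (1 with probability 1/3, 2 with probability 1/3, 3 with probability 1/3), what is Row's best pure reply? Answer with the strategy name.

B

Expected payoff of A: (1/3)·(-4) + (1/3)·(-5) + (1/3)·(-1) = -10/3.
Expected payoff of B: (1/3)·1 + (1/3)·6 + (1/3)·2 = 3.
The largest is 3, so Row's best response is B.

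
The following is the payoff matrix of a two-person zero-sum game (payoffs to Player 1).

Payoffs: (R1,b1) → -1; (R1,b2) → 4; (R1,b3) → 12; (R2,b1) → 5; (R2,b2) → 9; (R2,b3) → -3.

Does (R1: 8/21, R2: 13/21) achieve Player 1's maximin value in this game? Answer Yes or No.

Yes

Against b1 this mix gives (8/21)·(-1) + (13/21)·5 = 19/7.
Against b2 this mix gives (8/21)·4 + (13/21)·9 = 149/21.
Against b3 this mix gives (8/21)·12 + (13/21)·(-3) = 19/7.
All of Player 2's active replies (b1, b3) yield 19/7, and no column does worse for Player 1. The mix makes Player 2 indifferent and guarantees 19/7, so it is optimal.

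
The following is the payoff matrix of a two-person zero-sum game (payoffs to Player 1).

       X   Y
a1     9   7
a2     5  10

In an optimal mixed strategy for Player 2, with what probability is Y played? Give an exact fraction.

Row minima: a1 → 7, a2 → 5; maximin = 7.
Column maxima: X → 9, Y → 10; minimax = 9.
7 ≠ 9, so there is no saddle point; optimal play is mixed.
Let Player 1 play a1 with probability p. Expected payoff against X: 9p + 5(1−p) = 4p + 5; against Y: 7p + 10(1−p) = −3p + 10.
Setting these equal: 4p + 5 = −3p + 10 ⇒ 7p = 5 ⇒ p = 5/7, and the value is (4)·(5/7) + 5 = 55/7.
For Player 2: with q = P(X), equating a1's and a2's payoffs gives 2q + 7 = −5q + 10 ⇒ q = 3/7.

4/7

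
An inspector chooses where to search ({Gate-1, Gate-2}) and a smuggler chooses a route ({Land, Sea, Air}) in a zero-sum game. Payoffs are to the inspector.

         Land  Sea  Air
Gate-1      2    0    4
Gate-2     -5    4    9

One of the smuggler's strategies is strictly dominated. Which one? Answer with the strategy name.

Air

Land holds the inspector's payoff strictly below Air in every row: 2 < 4, -5 < 9.
So Air is strictly dominated for the smuggler.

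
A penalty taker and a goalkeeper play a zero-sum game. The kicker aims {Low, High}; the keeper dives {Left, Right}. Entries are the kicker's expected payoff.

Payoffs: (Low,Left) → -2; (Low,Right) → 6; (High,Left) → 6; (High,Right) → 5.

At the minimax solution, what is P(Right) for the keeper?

Row minima: Low → -2, High → 5; maximin = 5.
Column maxima: Left → 6, Right → 6; minimax = 6.
5 ≠ 6, so there is no saddle point; optimal play is mixed.
Let the kicker play Low with probability p. Expected payoff against Left: (-2)p + 6(1−p) = −8p + 6; against Right: 6p + 5(1−p) = p + 5.
Setting these equal: −8p + 6 = p + 5 ⇒ −9p = -1 ⇒ p = 1/9, and the value is (-8)·(1/9) + 6 = 46/9.
For the keeper: with q = P(Left), equating Low's and High's payoffs gives −8q + 6 = q + 5 ⇒ q = 1/9.

8/9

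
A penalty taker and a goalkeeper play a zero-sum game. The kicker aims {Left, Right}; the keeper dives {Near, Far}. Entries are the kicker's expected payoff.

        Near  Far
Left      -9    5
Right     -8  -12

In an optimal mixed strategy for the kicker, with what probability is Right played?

Row minima: Left → -9, Right → -12; maximin = -9.
Column maxima: Near → -8, Far → 5; minimax = -8.
-9 ≠ -8, so there is no saddle point; optimal play is mixed.
Let the kicker play Left with probability p. Expected payoff against Near: (-9)p + (-8)(1−p) = −p − 8; against Far: 5p + (-12)(1−p) = 17p − 12.
Setting these equal: −p − 8 = 17p − 12 ⇒ −18p = -4 ⇒ p = 2/9, and the value is (-1)·(2/9) − 8 = -74/9.
For the keeper: with q = P(Near), equating Left's and Right's payoffs gives −14q + 5 = 4q − 12 ⇒ q = 17/18.

7/9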